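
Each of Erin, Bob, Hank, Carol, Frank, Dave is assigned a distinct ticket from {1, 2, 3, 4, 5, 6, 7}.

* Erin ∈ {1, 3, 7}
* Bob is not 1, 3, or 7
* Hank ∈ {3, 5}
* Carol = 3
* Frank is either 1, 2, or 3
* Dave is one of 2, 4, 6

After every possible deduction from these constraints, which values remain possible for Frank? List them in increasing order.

Carol has just one choice, so Carol = 3. Remove 3 from Erin, Hank, Frank.
Hank has just one choice, so Hank = 5. Remove 5 from Bob.
No further eliminations apply; Frank can still be any of 1, 2.

1, 2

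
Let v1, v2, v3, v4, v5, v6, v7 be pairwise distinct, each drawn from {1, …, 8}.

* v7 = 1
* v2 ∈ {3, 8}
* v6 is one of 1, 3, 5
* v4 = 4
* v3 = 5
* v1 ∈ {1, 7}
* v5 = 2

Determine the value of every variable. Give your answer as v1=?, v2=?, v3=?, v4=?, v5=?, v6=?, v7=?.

v3 must be 5 (only option left). Eliminate 5 elsewhere: v6.
v4's domain is down to {4}, so v4 = 4.
v5's domain is down to {2}, so v5 = 2.
v7 has just one choice, so v7 = 1. Strike 1 from v1, v6.
v1 has just one choice, so v1 = 7.
v6 must be 3 (only option left). Strike 3 from v2.
v2 must be 8 (only option left).

v1=7, v2=8, v3=5, v4=4, v5=2, v6=3, v7=1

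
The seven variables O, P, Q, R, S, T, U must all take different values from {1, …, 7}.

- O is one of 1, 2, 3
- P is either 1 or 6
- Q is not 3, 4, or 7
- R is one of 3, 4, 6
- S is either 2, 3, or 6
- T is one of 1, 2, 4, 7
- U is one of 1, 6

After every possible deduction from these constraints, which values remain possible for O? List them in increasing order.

Among the 7 variables, 5 fits only Q (and all 7 values in {1, 2, 3, 4, 5, 6, 7} must be used), so Q = 5.
The 6 still-open variables together cover exactly {1, 2, 3, 4, 6, 7} — 6 values for 6 variables — and 7 appears only in T's list, so T = 7.
The 5 still-open variables draw from only 5 values {1, 2, 3, 4, 6}, so each is used; only R can be 4, hence R = 4.
P and U between them cover only {1, 6} — a naked pair. Remove those values from O, S.
No further eliminations apply; O can still be any of 2, 3.

2, 3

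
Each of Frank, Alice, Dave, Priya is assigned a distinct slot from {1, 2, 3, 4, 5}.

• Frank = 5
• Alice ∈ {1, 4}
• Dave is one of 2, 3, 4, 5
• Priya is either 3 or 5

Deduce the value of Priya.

Frank must be 5 (only option left). Remove 5 from Dave, Priya.
So Priya = 3.

3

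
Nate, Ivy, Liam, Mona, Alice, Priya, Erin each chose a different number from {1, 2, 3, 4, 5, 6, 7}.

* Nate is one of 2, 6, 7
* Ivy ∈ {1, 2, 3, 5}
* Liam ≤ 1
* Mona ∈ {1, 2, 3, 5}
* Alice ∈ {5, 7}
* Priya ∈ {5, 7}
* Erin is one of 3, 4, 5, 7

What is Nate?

Liam has just one choice, so Liam = 1. Remove 1 from Ivy, Mona.
Among the 6 still-open variables, 4 fits only Erin (and all 6 values in {2, 3, 4, 5, 6, 7} must be used), so Erin = 4.
The 5 still-open variables together cover exactly {2, 3, 5, 6, 7} — 5 values for 5 variables — and 6 appears only in Nate's list, so Nate = 6.

6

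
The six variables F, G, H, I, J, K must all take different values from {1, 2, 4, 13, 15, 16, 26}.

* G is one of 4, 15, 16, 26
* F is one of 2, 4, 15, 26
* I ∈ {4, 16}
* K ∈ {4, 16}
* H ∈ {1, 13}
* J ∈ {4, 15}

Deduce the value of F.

2

I and K between them cover only {4, 16} — a naked pair. Remove those values from F, G, J.
J has just one choice, so J = 15. So F, G can't be 15.
G has just one choice, so G = 26. So F can't be 26.
So F = 2.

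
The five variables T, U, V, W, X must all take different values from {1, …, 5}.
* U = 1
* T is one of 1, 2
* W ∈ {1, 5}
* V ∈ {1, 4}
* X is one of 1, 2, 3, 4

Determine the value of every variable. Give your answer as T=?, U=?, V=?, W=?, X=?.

T=2, U=1, V=4, W=5, X=3

U's domain is down to {1}, so U = 1. Eliminate 1 elsewhere: T, V, W, X.
That leaves V = 4. So X can't be 4.
That leaves W = 5.
That leaves T = 2. Eliminate 2 elsewhere: X.
X must be 3 (only option left).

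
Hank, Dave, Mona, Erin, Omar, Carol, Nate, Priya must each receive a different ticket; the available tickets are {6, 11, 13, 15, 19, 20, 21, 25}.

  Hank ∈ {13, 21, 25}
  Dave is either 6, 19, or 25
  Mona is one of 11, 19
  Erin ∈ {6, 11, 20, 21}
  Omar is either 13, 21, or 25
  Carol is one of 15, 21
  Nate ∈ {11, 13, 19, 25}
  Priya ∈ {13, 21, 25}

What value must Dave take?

The 8 variables draw from only 8 values {6, 11, 13, 15, 19, 20, 21, 25}, so each is used; only Carol can be 15, hence Carol = 15.
Among the 7 still-open variables, 20 fits only Erin (and all 7 values in {6, 11, 13, 19, 20, 21, 25} must be used), so Erin = 20.
The 6 still-open variables together cover exactly {6, 11, 13, 19, 21, 25} — 6 values for 6 variables — and 6 appears only in Dave's list, so Dave = 6.

6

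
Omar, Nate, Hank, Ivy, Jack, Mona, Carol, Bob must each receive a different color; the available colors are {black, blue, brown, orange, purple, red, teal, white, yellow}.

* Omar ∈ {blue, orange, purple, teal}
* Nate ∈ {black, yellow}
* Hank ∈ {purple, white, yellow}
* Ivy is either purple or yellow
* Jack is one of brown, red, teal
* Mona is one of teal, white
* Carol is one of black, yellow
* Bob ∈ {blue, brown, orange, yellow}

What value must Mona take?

teal

The 2 variables Nate and Carol are confined to {black, yellow}, which locks those values in; drop them from Hank, Ivy, Bob.
Ivy's domain is down to {purple}, so Ivy = purple. So Omar, Hank can't be purple.
Hank's domain is down to {white}, so Hank = white. Strike white from Mona.
So Mona = teal.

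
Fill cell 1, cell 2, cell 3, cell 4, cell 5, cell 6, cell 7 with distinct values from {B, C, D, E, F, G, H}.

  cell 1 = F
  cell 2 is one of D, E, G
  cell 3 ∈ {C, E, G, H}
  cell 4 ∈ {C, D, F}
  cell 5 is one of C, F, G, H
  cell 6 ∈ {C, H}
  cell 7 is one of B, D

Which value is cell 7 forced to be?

B

cell 1's domain is down to {F}, so cell 1 = F. Remove F from cell 4, cell 5.
Among the 6 still-open variables, B fits only cell 7 (and all 6 values in {B, C, D, E, G, H} must be used), so cell 7 = B.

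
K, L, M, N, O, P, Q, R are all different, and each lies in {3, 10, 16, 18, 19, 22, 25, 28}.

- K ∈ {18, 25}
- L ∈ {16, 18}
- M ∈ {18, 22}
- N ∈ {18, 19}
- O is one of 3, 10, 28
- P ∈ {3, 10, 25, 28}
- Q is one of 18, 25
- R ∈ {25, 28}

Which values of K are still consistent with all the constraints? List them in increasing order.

Among the 8 variables, 16 fits only L (and all 8 values in {3, 10, 16, 18, 19, 22, 25, 28} must be used), so L = 16.
The 7 still-open variables draw from only 7 values {3, 10, 18, 19, 22, 25, 28}, so each is used; only N can be 19, hence N = 19.
Among the 6 still-open variables, 22 fits only M (and all 6 values in {3, 10, 18, 22, 25, 28} must be used), so M = 22.
K and Q share exactly the 2 values {18, 25}; by pigeonhole those values go to them, so strike 18, 25 from P, R.
R must be 28 (only option left). Eliminate 28 elsewhere: O, P.
No further eliminations apply; K can still be any of 18, 25.

18, 25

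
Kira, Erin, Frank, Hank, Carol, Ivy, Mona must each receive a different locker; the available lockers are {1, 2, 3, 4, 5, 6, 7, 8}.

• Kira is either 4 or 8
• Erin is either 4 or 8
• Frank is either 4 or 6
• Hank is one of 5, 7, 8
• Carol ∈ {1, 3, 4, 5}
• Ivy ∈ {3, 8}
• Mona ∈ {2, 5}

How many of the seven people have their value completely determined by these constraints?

Kira and Erin share exactly the 2 values {4, 8}; by pigeonhole those values go to them, so strike 4, 8 from Frank, Hank, Carol, Ivy.
Frank must be 6 (only option left).
Ivy's domain is down to {3}, so Ivy = 3. Strike 3 from Carol.
Determined: Frank=6, Ivy=3. The other people each still have more than one consistent value. That makes 2.

2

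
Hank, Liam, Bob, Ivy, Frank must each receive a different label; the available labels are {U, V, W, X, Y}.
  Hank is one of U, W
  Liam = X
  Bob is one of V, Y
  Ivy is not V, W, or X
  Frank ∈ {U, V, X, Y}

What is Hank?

W

Liam must be X (only option left). Remove X from Frank.
The 4 still-open variables together cover exactly {U, V, W, Y} — 4 values for 4 variables — and W appears only in Hank's list, so Hank = W.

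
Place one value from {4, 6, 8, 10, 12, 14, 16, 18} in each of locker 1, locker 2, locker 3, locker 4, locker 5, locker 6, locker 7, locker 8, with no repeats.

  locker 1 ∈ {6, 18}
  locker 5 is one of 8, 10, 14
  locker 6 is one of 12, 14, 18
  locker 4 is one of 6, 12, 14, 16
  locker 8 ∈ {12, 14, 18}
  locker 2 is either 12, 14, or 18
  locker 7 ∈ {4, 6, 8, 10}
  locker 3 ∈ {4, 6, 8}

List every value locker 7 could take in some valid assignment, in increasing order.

Among the 8 variables, 16 fits only locker 4 (and all 8 values in {4, 6, 8, 10, 12, 14, 16, 18} must be used), so locker 4 = 16.
locker 2, locker 6, locker 8 between them cover only {12, 14, 18} — a naked triple. Remove those values from locker 1, locker 5.
locker 1's domain is down to {6}, so locker 1 = 6. Strike 6 from locker 3, locker 7.
No further eliminations apply; locker 7 can still be any of 4, 8, 10.

4, 8, 10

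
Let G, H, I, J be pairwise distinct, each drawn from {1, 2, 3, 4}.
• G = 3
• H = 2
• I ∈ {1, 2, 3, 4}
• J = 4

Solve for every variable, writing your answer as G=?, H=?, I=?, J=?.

G=3, H=2, I=1, J=4

G must be 3 (only option left). So I can't be 3.
H must be 2 (only option left). Remove 2 from I.
J's domain is down to {4}, so J = 4. So I can't be 4.
I's domain is down to {1}, so I = 1.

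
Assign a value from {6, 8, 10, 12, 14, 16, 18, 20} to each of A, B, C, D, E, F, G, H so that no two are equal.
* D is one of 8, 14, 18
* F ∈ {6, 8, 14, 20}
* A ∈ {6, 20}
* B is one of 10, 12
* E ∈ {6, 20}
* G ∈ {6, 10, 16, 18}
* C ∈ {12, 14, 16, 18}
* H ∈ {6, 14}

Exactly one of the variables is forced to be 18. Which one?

A and E between them cover only {6, 20} — a naked pair. Remove those values from F, G, H.
H must be 14 (only option left). Eliminate 14 elsewhere: C, D, F.
F must be 8 (only option left). Remove 8 from D.
So 18 goes to D.

D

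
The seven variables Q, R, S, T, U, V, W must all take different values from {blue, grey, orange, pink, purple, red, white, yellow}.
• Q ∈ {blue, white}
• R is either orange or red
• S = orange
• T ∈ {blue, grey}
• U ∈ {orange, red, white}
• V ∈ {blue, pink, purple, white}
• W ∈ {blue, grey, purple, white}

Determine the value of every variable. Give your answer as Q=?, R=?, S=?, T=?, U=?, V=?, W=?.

S has just one choice, so S = orange. Remove orange from R, U.
R's domain is down to {red}, so R = red. Eliminate red elsewhere: U.
U has just one choice, so U = white. Strike white from Q, V, W.
Q has just one choice, so Q = blue. Remove blue from T, V, W.
That leaves T = grey. Eliminate grey elsewhere: W.
W must be purple (only option left). Strike purple from V.
V's domain is down to {pink}, so V = pink.

Q=blue, R=red, S=orange, T=grey, U=white, V=pink, W=purple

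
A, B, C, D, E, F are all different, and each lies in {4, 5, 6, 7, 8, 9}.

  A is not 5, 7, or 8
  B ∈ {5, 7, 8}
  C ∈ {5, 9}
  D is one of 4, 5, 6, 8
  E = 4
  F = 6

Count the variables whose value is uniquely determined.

E must be 4 (only option left). Eliminate 4 elsewhere: A, D.
F's domain is down to {6}, so F = 6. Remove 6 from A, D.
A's domain is down to {9}, so A = 9. Remove 9 from C.
That leaves C = 5. Eliminate 5 elsewhere: B, D.
That leaves D = 8. Remove 8 from B.
B must be 7 (only option left).
Every variable is fixed: A=9, B=7, C=5, D=8, E=4, F=6. That makes 6.

6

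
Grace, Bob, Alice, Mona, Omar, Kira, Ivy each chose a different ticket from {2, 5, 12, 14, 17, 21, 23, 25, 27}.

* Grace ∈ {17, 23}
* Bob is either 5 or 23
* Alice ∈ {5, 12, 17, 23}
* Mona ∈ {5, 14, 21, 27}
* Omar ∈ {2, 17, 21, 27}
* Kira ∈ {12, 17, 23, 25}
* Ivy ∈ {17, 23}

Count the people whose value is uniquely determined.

3

The 2 variables Grace and Ivy are confined to {17, 23}, which locks those values in; drop them from Bob, Alice, Omar, Kira.
That leaves Bob = 5. Strike 5 from Alice, Mona.
Alice's domain is down to {12}, so Alice = 12. Strike 12 from Kira.
That leaves Kira = 25.
Determined: Bob=5, Alice=12, Kira=25. The other people each still have more than one consistent value. That makes 3.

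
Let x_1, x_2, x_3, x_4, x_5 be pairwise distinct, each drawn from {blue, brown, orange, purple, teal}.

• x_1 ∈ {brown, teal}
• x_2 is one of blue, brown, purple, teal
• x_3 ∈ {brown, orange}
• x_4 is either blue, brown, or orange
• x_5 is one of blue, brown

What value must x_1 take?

teal

The 5 variables draw from only 5 values {blue, brown, orange, purple, teal}, so each is used; only x_2 can be purple, hence x_2 = purple.
The 4 still-open variables together cover exactly {blue, brown, orange, teal} — 4 values for 4 variables — and teal appears only in x_1's list, so x_1 = teal.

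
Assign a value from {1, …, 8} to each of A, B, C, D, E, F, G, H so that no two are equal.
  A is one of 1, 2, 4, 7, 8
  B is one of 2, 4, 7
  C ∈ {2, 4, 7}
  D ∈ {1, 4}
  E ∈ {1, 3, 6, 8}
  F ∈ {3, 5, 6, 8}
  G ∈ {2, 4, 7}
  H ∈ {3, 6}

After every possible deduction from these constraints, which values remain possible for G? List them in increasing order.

2, 4, 7

The 8 variables together cover exactly {1, 2, 3, 4, 5, 6, 7, 8} — 8 values for 8 variables — and 5 appears only in F's list, so F = 5.
B, C, G share exactly the 3 values {2, 4, 7}; by pigeonhole those values go to them, so strike 2, 4, 7 from A, D.
D has just one choice, so D = 1. Eliminate 1 elsewhere: A, E.
A has just one choice, so A = 8. Strike 8 from E.
No further eliminations apply; G can still be any of 2, 4, 7.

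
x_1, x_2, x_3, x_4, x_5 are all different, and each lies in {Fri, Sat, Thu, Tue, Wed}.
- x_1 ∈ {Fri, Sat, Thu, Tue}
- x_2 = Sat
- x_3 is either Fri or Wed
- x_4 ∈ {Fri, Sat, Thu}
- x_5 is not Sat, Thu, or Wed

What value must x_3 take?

x_2 must be Sat (only option left). Remove Sat from x_1, x_4.
The 4 still-open variables together cover exactly {Fri, Thu, Tue, Wed} — 4 values for 4 variables — and Wed appears only in x_3's list, so x_3 = Wed.

Wed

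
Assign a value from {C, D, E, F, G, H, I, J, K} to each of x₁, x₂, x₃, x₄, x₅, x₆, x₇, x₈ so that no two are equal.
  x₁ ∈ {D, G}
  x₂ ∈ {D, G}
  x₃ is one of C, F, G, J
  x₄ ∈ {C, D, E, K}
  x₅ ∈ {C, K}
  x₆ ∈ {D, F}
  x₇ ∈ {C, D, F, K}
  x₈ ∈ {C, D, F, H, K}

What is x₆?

F

Among the 8 variables, E fits only x₄ (and all 8 values in {C, D, E, F, G, H, J, K} must be used), so x₄ = E.
Among the 7 still-open variables, H fits only x₈ (and all 7 values in {C, D, F, G, H, J, K} must be used), so x₈ = H.
The 6 still-open variables together cover exactly {C, D, F, G, J, K} — 6 values for 6 variables — and J appears only in x₃'s list, so x₃ = J.
x₁ and x₂ between them cover only {D, G} — a naked pair. Remove those values from x₆, x₇.
So x₆ = F.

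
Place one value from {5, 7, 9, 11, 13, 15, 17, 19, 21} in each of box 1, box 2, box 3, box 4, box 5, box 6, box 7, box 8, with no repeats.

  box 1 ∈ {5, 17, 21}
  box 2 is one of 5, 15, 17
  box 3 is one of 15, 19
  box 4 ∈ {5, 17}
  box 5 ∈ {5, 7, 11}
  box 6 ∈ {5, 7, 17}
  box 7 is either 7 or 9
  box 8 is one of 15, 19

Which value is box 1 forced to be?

21

The 8 variables draw from only 8 values {5, 7, 9, 11, 15, 17, 19, 21}, so each is used; only box 7 can be 9, hence box 7 = 9.
The 7 still-open variables together cover exactly {5, 7, 11, 15, 17, 19, 21} — 7 values for 7 variables — and 11 appears only in box 5's list, so box 5 = 11.
The 6 still-open variables together cover exactly {5, 7, 15, 17, 19, 21} — 6 values for 6 variables — and 7 appears only in box 6's list, so box 6 = 7.
The 5 still-open variables together cover exactly {5, 15, 17, 19, 21} — 5 values for 5 variables — and 21 appears only in box 1's list, so box 1 = 21.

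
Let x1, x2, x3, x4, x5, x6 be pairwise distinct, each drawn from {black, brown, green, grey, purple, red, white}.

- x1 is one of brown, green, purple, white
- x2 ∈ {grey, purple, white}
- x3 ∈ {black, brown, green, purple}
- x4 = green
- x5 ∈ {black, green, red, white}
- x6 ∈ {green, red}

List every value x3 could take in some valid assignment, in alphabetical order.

black, brown, purple

x4 has just one choice, so x4 = green. Strike green from x1, x3, x5, x6.
x6 has just one choice, so x6 = red. Remove red from x5.
No further eliminations apply; x3 can still be any of black, brown, purple.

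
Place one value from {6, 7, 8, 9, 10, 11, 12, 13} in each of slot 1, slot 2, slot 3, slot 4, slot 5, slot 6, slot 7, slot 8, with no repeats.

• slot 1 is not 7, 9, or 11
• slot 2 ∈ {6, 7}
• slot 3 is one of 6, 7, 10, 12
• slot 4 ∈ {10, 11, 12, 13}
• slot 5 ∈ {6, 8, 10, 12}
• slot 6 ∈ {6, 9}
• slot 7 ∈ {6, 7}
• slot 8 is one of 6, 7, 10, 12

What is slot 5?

Among the 8 variables, 9 fits only slot 6 (and all 8 values in {6, 7, 8, 9, 10, 11, 12, 13} must be used), so slot 6 = 9.
Among the 7 still-open variables, 11 fits only slot 4 (and all 7 values in {6, 7, 8, 10, 11, 12, 13} must be used), so slot 4 = 11.
The 6 still-open variables together cover exactly {6, 7, 8, 10, 12, 13} — 6 values for 6 variables — and 13 appears only in slot 1's list, so slot 1 = 13.
The 5 still-open variables together cover exactly {6, 7, 8, 10, 12} — 5 values for 5 variables — and 8 appears only in slot 5's list, so slot 5 = 8.

8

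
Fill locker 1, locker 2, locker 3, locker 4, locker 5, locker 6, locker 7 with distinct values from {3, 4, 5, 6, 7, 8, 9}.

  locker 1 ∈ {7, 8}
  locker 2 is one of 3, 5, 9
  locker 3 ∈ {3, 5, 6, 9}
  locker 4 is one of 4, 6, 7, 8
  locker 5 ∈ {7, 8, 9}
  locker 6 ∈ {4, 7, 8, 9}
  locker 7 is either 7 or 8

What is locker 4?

locker 1 and locker 7 share exactly the 2 values {7, 8}; by pigeonhole those values go to them, so strike 7, 8 from locker 4, locker 5, locker 6.
locker 5 has just one choice, so locker 5 = 9. Strike 9 from locker 2, locker 3, locker 6.
locker 6 must be 4 (only option left). Eliminate 4 elsewhere: locker 4.
So locker 4 = 6.

6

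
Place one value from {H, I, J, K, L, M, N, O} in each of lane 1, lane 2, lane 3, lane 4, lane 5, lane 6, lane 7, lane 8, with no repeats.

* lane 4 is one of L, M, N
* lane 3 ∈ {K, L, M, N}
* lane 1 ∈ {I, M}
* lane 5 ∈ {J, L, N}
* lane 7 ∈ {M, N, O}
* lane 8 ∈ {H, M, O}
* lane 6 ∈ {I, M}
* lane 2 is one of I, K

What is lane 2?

The 8 variables draw from only 8 values {H, I, J, K, L, M, N, O}, so each is used; only lane 8 can be H, hence lane 8 = H.
The 7 still-open variables draw from only 7 values {I, J, K, L, M, N, O}, so each is used; only lane 5 can be J, hence lane 5 = J.
Among the 6 still-open variables, O fits only lane 7 (and all 6 values in {I, K, L, M, N, O} must be used), so lane 7 = O.
The 2 variables lane 1 and lane 6 are confined to {I, M}, which locks those values in; drop them from lane 2, lane 3, lane 4.
So lane 2 = K.

K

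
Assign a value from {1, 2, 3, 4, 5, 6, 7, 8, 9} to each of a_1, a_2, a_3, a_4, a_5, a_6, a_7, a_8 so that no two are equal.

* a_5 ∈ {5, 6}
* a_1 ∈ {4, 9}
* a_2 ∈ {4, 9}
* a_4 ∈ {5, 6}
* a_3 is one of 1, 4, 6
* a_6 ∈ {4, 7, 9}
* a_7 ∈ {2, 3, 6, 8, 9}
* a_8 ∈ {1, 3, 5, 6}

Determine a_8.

a_1 and a_2 between them cover only {4, 9} — a naked pair. Remove those values from a_3, a_6, a_7.
a_6 must be 7 (only option left).
a_4 and a_5 between them cover only {5, 6} — a naked pair. Remove those values from a_3, a_7, a_8.
a_3 must be 1 (only option left). So a_8 can't be 1.
So a_8 = 3.

3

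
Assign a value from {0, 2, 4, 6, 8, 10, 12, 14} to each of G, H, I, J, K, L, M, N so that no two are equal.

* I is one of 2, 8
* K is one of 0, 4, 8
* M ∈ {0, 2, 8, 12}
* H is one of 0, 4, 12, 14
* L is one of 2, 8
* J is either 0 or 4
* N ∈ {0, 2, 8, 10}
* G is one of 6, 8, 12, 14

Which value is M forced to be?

The 8 variables draw from only 8 values {0, 2, 4, 6, 8, 10, 12, 14}, so each is used; only G can be 6, hence G = 6.
The 7 still-open variables draw from only 7 values {0, 2, 4, 8, 10, 12, 14}, so each is used; only N can be 10, hence N = 10.
Among the 6 still-open variables, 14 fits only H (and all 6 values in {0, 2, 4, 8, 12, 14} must be used), so H = 14.
The 5 still-open variables draw from only 5 values {0, 2, 4, 8, 12}, so each is used; only M can be 12, hence M = 12.

12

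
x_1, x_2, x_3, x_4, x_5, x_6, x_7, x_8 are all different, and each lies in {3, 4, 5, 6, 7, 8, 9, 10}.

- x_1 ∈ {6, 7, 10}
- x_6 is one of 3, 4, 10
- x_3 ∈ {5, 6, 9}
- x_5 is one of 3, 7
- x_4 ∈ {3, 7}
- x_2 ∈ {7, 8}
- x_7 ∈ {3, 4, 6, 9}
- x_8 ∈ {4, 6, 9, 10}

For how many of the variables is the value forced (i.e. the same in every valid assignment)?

2

The 8 variables together cover exactly {3, 4, 5, 6, 7, 8, 9, 10} — 8 values for 8 variables — and 5 appears only in x_3's list, so x_3 = 5.
The 7 still-open variables draw from only 7 values {3, 4, 6, 7, 8, 9, 10}, so each is used; only x_2 can be 8, hence x_2 = 8.
The 2 variables x_4 and x_5 are confined to {3, 7}, which locks those values in; drop them from x_1, x_6, x_7.
Determined: x_2=8, x_3=5. The other variables each still have more than one consistent value. That makes 2.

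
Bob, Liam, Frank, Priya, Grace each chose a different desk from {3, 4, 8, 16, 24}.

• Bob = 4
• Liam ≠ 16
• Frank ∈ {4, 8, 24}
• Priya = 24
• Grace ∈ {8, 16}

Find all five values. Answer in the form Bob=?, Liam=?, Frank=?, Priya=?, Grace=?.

Bob's domain is down to {4}, so Bob = 4. Eliminate 4 elsewhere: Liam, Frank.
Priya's domain is down to {24}, so Priya = 24. Eliminate 24 elsewhere: Liam, Frank.
That leaves Frank = 8. Remove 8 from Liam, Grace.
Grace's domain is down to {16}, so Grace = 16.
Liam must be 3 (only option left).

Bob=4, Liam=3, Frank=8, Priya=24, Grace=16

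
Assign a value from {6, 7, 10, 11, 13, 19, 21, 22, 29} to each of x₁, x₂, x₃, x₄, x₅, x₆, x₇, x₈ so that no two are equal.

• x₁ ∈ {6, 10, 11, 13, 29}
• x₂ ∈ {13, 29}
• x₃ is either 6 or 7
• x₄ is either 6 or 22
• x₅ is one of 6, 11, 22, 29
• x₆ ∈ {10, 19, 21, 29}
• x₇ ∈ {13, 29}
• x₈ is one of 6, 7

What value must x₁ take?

x₂ and x₇ between them cover only {13, 29} — a naked pair. Remove those values from x₁, x₅, x₆.
The 2 variables x₃ and x₈ are confined to {6, 7}, which locks those values in; drop them from x₁, x₄, x₅.
x₄'s domain is down to {22}, so x₄ = 22. So x₅ can't be 22.
That leaves x₅ = 11. Eliminate 11 elsewhere: x₁.
So x₁ = 10.

10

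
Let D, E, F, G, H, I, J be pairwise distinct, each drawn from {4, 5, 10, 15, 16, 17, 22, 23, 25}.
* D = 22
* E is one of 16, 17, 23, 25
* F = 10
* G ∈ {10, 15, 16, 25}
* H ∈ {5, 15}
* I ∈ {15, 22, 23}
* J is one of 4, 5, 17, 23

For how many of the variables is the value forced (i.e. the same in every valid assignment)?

D has just one choice, so D = 22. Remove 22 from I.
F must be 10 (only option left). Strike 10 from G.
Determined: D=22, F=10. The other variables each still have more than one consistent value. That makes 2.

2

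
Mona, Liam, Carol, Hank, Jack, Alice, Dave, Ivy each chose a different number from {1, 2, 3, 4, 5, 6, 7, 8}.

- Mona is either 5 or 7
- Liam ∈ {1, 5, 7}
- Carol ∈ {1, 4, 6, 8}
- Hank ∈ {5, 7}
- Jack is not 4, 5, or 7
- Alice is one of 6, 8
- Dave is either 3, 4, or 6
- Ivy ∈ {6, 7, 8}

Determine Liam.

1

The 8 variables together cover exactly {1, 2, 3, 4, 5, 6, 7, 8} — 8 values for 8 variables — and 2 appears only in Jack's list, so Jack = 2.
The 7 still-open variables draw from only 7 values {1, 3, 4, 5, 6, 7, 8}, so each is used; only Dave can be 3, hence Dave = 3.
The 6 still-open variables draw from only 6 values {1, 4, 5, 6, 7, 8}, so each is used; only Carol can be 4, hence Carol = 4.
Among the 5 still-open variables, 1 fits only Liam (and all 5 values in {1, 5, 6, 7, 8} must be used), so Liam = 1.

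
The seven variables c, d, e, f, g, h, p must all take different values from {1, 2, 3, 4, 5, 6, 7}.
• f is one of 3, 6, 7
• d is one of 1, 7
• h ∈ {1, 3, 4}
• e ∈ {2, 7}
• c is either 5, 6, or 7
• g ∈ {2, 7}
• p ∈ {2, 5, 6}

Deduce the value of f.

3

The 7 variables draw from only 7 values {1, 2, 3, 4, 5, 6, 7}, so each is used; only h can be 4, hence h = 4.
Among the 6 still-open variables, 1 fits only d (and all 6 values in {1, 2, 3, 5, 6, 7} must be used), so d = 1.
Among the 5 still-open variables, 3 fits only f (and all 5 values in {2, 3, 5, 6, 7} must be used), so f = 3.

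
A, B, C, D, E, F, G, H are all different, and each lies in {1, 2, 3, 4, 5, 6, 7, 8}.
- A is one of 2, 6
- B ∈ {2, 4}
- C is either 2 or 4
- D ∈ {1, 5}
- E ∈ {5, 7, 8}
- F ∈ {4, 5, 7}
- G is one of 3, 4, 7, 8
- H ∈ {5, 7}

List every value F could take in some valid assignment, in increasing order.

The 8 variables draw from only 8 values {1, 2, 3, 4, 5, 6, 7, 8}, so each is used; only D can be 1, hence D = 1.
The 7 still-open variables together cover exactly {2, 3, 4, 5, 6, 7, 8} — 7 values for 7 variables — and 3 appears only in G's list, so G = 3.
The 6 still-open variables draw from only 6 values {2, 4, 5, 6, 7, 8}, so each is used; only A can be 6, hence A = 6.
Among the 5 still-open variables, 8 fits only E (and all 5 values in {2, 4, 5, 7, 8} must be used), so E = 8.
B and C share exactly the 2 values {2, 4}; by pigeonhole those values go to them, so strike 2, 4 from F.
No further eliminations apply; F can still be any of 5, 7.

5, 7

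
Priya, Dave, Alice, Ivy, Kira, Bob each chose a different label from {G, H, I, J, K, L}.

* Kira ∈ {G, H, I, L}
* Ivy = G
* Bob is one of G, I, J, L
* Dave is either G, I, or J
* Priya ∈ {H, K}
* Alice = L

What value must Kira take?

Alice must be L (only option left). So Kira, Bob can't be L.
Ivy must be G (only option left). Eliminate G elsewhere: Dave, Kira, Bob.
The 4 still-open variables together cover exactly {H, I, J, K} — 4 values for 4 variables — and K appears only in Priya's list, so Priya = K.
The 3 still-open variables together cover exactly {H, I, J} — 3 values for 3 variables — and H appears only in Kira's list, so Kira = H.

H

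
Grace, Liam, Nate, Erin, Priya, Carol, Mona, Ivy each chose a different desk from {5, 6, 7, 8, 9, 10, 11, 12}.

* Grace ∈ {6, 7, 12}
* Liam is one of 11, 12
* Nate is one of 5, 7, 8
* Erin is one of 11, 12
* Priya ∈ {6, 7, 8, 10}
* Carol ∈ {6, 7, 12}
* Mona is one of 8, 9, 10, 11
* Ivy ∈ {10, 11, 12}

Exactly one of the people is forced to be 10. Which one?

Ivy

Among the 8 variables, 5 fits only Nate (and all 8 values in {5, 6, 7, 8, 9, 10, 11, 12} must be used), so Nate = 5.
Among the 7 still-open variables, 9 fits only Mona (and all 7 values in {6, 7, 8, 9, 10, 11, 12} must be used), so Mona = 9.
Among the 6 still-open variables, 8 fits only Priya (and all 6 values in {6, 7, 8, 10, 11, 12} must be used), so Priya = 8.
The 5 still-open variables draw from only 5 values {6, 7, 10, 11, 12}, so each is used; only Ivy can be 10, hence Ivy = 10.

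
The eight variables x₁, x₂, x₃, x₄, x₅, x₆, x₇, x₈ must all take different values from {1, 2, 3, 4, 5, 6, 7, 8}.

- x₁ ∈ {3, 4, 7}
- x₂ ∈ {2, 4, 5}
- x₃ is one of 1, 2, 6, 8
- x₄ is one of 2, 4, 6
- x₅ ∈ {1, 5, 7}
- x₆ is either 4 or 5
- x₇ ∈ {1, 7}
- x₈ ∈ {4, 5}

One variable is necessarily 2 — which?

x₂

The 8 variables draw from only 8 values {1, 2, 3, 4, 5, 6, 7, 8}, so each is used; only x₁ can be 3, hence x₁ = 3.
Among the 7 still-open variables, 8 fits only x₃ (and all 7 values in {1, 2, 4, 5, 6, 7, 8} must be used), so x₃ = 8.
The 6 still-open variables together cover exactly {1, 2, 4, 5, 6, 7} — 6 values for 6 variables — and 6 appears only in x₄'s list, so x₄ = 6.
The 5 still-open variables together cover exactly {1, 2, 4, 5, 7} — 5 values for 5 variables — and 2 appears only in x₂'s list, so x₂ = 2.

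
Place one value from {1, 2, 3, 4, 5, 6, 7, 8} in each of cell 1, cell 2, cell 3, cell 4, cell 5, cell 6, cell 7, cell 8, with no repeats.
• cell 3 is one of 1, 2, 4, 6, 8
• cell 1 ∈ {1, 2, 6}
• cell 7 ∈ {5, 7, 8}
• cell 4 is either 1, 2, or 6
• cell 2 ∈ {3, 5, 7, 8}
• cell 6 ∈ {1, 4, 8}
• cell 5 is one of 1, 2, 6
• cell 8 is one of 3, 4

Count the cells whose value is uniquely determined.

1

cell 1, cell 4, cell 5 between them cover only {1, 2, 6} — a naked triple. Remove those values from cell 3, cell 6.
cell 3 and cell 6 between them cover only {4, 8} — a naked pair. Remove those values from cell 2, cell 7, cell 8.
cell 8 has just one choice, so cell 8 = 3. So cell 2 can't be 3.
Determined: cell 8=3. The other cells each still have more than one consistent value. That makes 1.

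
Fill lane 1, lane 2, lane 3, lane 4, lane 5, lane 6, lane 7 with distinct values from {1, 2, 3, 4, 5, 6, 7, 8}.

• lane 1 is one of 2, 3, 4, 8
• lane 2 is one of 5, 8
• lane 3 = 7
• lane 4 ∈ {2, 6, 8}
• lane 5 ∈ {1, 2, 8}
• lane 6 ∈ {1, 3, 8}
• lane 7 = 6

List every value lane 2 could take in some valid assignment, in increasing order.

5, 8

lane 3 must be 7 (only option left).
That leaves lane 7 = 6. Remove 6 from lane 4.
No further eliminations apply; lane 2 can still be any of 5, 8.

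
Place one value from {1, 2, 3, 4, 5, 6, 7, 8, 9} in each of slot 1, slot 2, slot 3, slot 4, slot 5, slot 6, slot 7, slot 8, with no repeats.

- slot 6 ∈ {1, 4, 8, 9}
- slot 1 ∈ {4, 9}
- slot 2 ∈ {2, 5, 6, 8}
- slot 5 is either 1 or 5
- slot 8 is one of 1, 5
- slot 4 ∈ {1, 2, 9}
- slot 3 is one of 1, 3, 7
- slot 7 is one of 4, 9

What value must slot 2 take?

6

slot 1 and slot 7 between them cover only {4, 9} — a naked pair. Remove those values from slot 4, slot 6.
The 2 variables slot 5 and slot 8 are confined to {1, 5}, which locks those values in; drop them from slot 2, slot 3, slot 4, slot 6.
slot 4 has just one choice, so slot 4 = 2. Eliminate 2 elsewhere: slot 2.
slot 6 must be 8 (only option left). Strike 8 from slot 2.
So slot 2 = 6.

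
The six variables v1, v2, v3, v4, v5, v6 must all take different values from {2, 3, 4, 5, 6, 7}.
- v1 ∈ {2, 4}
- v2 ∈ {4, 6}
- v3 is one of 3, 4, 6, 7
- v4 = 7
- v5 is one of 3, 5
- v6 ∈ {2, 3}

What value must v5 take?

5

v4 must be 7 (only option left). Strike 7 from v3.
Among the 5 still-open variables, 5 fits only v5 (and all 5 values in {2, 3, 4, 5, 6} must be used), so v5 = 5.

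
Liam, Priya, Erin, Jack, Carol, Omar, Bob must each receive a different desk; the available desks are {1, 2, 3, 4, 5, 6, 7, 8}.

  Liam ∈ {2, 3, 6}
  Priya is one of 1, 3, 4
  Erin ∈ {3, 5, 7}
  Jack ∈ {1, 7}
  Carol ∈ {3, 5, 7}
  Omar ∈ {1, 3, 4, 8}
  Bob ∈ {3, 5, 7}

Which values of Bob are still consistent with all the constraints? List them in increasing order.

3, 5, 7

The 3 variables Erin, Carol, Bob are confined to {3, 5, 7}, which locks those values in; drop them from Liam, Priya, Jack, Omar.
Jack must be 1 (only option left). Remove 1 from Priya, Omar.
Priya has just one choice, so Priya = 4. Strike 4 from Omar.
Omar's domain is down to {8}, so Omar = 8.
No further eliminations apply; Bob can still be any of 3, 5, 7.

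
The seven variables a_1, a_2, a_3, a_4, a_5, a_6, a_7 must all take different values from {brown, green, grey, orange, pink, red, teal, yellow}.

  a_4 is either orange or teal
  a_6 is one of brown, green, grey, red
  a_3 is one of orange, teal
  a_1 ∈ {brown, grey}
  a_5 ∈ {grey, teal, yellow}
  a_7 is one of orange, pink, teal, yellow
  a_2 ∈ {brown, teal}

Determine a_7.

a_3 and a_4 between them cover only {orange, teal} — a naked pair. Remove those values from a_2, a_5, a_7.
That leaves a_2 = brown. Eliminate brown elsewhere: a_1, a_6.
a_1's domain is down to {grey}, so a_1 = grey. Eliminate grey elsewhere: a_5, a_6.
That leaves a_5 = yellow. Remove yellow from a_7.
So a_7 = pink.

pink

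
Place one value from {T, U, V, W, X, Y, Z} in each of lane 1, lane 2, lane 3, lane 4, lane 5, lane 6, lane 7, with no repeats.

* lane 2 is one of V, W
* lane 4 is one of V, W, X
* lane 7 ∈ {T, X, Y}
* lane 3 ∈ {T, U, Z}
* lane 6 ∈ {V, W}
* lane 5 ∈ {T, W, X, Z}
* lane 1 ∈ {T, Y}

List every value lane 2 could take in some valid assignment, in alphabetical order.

V, W

The 7 variables together cover exactly {T, U, V, W, X, Y, Z} — 7 values for 7 variables — and U appears only in lane 3's list, so lane 3 = U.
The 6 still-open variables together cover exactly {T, V, W, X, Y, Z} — 6 values for 6 variables — and Z appears only in lane 5's list, so lane 5 = Z.
The 2 variables lane 2 and lane 6 are confined to {V, W}, which locks those values in; drop them from lane 4.
That leaves lane 4 = X. So lane 7 can't be X.
No further eliminations apply; lane 2 can still be any of V, W.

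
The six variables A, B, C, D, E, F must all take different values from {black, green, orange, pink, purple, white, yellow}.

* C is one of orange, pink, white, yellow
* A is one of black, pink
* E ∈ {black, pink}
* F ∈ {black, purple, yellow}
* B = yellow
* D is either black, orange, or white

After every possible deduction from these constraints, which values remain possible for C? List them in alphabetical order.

B must be yellow (only option left). Strike yellow from C, F.
The 5 still-open variables together cover exactly {black, orange, pink, purple, white} — 5 values for 5 variables — and purple appears only in F's list, so F = purple.
A and E between them cover only {black, pink} — a naked pair. Remove those values from C, D.
No further eliminations apply; C can still be any of orange, white.

orange, white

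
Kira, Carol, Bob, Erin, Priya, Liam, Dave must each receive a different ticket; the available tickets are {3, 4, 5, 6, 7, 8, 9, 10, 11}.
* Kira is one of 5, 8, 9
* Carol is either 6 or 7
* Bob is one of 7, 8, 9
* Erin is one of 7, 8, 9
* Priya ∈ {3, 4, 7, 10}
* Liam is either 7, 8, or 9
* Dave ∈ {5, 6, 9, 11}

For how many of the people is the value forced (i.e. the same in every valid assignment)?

3

Bob, Erin, Liam share exactly the 3 values {7, 8, 9}; by pigeonhole those values go to them, so strike 7, 8, 9 from Kira, Carol, Priya, Dave.
Kira has just one choice, so Kira = 5. So Dave can't be 5.
Carol must be 6 (only option left). So Dave can't be 6.
Dave's domain is down to {11}, so Dave = 11.
Determined: Kira=5, Carol=6, Dave=11. The other people each still have more than one consistent value. That makes 3.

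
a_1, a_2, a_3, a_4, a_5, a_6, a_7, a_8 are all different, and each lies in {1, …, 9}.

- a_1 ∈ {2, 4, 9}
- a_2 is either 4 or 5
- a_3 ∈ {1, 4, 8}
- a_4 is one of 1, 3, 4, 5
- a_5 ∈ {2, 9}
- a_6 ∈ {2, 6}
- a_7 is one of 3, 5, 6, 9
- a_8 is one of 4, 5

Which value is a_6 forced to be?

The 8 variables draw from only 8 values {1, 2, 3, 4, 5, 6, 8, 9}, so each is used; only a_3 can be 8, hence a_3 = 8.
The 7 still-open variables draw from only 7 values {1, 2, 3, 4, 5, 6, 9}, so each is used; only a_4 can be 1, hence a_4 = 1.
The 6 still-open variables together cover exactly {2, 3, 4, 5, 6, 9} — 6 values for 6 variables — and 3 appears only in a_7's list, so a_7 = 3.
The 5 still-open variables draw from only 5 values {2, 4, 5, 6, 9}, so each is used; only a_6 can be 6, hence a_6 = 6.

6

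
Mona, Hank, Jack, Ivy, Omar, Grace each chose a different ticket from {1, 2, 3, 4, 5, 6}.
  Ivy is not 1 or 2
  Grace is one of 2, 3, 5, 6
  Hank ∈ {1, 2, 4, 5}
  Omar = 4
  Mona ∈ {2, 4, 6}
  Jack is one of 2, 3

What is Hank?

1

Omar's domain is down to {4}, so Omar = 4. So Mona, Hank, Ivy can't be 4.
The 5 still-open variables draw from only 5 values {1, 2, 3, 5, 6}, so each is used; only Hank can be 1, hence Hank = 1.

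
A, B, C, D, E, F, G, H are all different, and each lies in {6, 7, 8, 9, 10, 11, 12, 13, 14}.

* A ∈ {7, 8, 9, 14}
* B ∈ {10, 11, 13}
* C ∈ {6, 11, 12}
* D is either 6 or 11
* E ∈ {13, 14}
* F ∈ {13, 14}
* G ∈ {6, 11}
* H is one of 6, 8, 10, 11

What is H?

8

D and G share exactly the 2 values {6, 11}; by pigeonhole those values go to them, so strike 6, 11 from B, C, H.
That leaves C = 12.
E and F share exactly the 2 values {13, 14}; by pigeonhole those values go to them, so strike 13, 14 from A, B.
That leaves B = 10. Remove 10 from H.
So H = 8.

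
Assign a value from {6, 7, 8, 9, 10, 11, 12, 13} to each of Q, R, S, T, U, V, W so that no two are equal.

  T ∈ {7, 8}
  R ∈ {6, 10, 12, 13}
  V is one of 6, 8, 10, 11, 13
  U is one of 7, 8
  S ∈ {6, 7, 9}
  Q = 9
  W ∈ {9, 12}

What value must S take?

6

Q has just one choice, so Q = 9. Eliminate 9 elsewhere: S, W.
W has just one choice, so W = 12. So R can't be 12.
The 2 variables T and U are confined to {7, 8}, which locks those values in; drop them from S, V.
So S = 6.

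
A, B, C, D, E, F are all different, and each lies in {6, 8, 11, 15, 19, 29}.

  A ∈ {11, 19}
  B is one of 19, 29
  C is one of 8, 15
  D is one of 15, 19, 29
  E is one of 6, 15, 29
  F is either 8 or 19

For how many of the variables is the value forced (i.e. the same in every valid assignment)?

2

The 6 variables together cover exactly {6, 8, 11, 15, 19, 29} — 6 values for 6 variables — and 6 appears only in E's list, so E = 6.
Among the 5 still-open variables, 11 fits only A (and all 5 values in {8, 11, 15, 19, 29} must be used), so A = 11.
Determined: A=11, E=6. The other variables each still have more than one consistent value. That makes 2.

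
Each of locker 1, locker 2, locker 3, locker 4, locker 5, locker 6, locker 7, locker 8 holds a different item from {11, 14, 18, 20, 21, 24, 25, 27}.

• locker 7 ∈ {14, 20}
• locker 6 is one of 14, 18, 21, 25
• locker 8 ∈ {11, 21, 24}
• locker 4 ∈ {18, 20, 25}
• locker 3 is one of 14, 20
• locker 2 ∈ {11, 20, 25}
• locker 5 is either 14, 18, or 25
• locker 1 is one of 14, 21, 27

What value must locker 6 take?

The 8 variables draw from only 8 values {11, 14, 18, 20, 21, 24, 25, 27}, so each is used; only locker 8 can be 24, hence locker 8 = 24.
The 7 still-open variables draw from only 7 values {11, 14, 18, 20, 21, 25, 27}, so each is used; only locker 2 can be 11, hence locker 2 = 11.
The 6 still-open variables draw from only 6 values {14, 18, 20, 21, 25, 27}, so each is used; only locker 1 can be 27, hence locker 1 = 27.
Among the 5 still-open variables, 21 fits only locker 6 (and all 5 values in {14, 18, 20, 21, 25} must be used), so locker 6 = 21.

21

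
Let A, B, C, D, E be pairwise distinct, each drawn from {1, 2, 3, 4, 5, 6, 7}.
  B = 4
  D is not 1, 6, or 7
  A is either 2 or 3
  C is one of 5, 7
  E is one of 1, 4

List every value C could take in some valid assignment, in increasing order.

B's domain is down to {4}, so B = 4. Strike 4 from D, E.
E's domain is down to {1}, so E = 1.
No further eliminations apply; C can still be any of 5, 7.

5, 7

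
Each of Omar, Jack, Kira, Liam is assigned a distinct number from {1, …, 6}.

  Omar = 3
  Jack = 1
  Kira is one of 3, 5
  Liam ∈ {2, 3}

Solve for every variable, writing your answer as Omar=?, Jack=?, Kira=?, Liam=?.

Omar must be 3 (only option left). Eliminate 3 elsewhere: Kira, Liam.
Jack must be 1 (only option left).
Kira has just one choice, so Kira = 5.
That leaves Liam = 2.

Omar=3, Jack=1, Kira=5, Liam=2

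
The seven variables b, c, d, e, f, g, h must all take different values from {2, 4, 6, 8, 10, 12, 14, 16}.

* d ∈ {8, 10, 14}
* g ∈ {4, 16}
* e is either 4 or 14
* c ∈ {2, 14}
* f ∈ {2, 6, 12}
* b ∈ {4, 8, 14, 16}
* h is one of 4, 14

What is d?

e and h share exactly the 2 values {4, 14}; by pigeonhole those values go to them, so strike 4, 14 from b, c, d, g.
c must be 2 (only option left). Eliminate 2 elsewhere: f.
g has just one choice, so g = 16. Remove 16 from b.
b has just one choice, so b = 8. Remove 8 from d.
So d = 10.

10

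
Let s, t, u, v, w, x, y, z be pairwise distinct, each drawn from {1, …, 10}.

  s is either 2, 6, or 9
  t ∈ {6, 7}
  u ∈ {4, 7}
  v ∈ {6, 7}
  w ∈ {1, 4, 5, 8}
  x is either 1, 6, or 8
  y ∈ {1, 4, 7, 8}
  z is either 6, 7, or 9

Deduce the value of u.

4

The 8 variables draw from only 8 values {1, 2, 4, 5, 6, 7, 8, 9}, so each is used; only s can be 2, hence s = 2.
Among the 7 still-open variables, 5 fits only w (and all 7 values in {1, 4, 5, 6, 7, 8, 9} must be used), so w = 5.
The 6 still-open variables together cover exactly {1, 4, 6, 7, 8, 9} — 6 values for 6 variables — and 9 appears only in z's list, so z = 9.
t and v share exactly the 2 values {6, 7}; by pigeonhole those values go to them, so strike 6, 7 from u, x, y.
So u = 4.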